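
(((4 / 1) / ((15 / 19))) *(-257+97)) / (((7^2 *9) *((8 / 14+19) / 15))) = -12160 / 8631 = -1.41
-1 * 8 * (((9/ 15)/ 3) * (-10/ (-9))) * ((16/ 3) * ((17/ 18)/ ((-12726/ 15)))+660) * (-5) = 3023670400/ 515403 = 5866.61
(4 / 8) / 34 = 1 / 68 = 0.01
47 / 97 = 0.48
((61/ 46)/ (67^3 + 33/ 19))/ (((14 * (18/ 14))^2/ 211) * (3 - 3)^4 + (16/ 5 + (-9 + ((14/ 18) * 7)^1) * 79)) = -0.00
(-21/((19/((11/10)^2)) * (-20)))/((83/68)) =43197/788500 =0.05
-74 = -74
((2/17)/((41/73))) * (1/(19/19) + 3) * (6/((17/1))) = 3504/11849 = 0.30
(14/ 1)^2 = 196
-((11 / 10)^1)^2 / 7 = -121 / 700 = -0.17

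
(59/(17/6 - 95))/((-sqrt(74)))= 0.07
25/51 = 0.49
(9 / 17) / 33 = 3 / 187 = 0.02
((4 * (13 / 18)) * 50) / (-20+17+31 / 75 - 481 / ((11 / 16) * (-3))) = 178750 / 285399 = 0.63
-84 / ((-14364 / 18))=2 / 19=0.11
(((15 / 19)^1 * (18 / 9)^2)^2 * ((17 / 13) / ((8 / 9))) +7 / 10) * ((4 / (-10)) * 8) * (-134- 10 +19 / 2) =776173676 / 117325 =6615.59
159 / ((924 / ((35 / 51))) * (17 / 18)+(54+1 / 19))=5035 / 41979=0.12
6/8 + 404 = 1619/4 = 404.75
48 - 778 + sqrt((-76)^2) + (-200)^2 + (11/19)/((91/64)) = 68029938/1729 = 39346.41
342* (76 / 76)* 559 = 191178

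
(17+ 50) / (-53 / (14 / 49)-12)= -134 / 395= -0.34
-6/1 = -6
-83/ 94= -0.88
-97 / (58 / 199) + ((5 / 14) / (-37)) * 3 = -2499956 / 7511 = -332.84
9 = 9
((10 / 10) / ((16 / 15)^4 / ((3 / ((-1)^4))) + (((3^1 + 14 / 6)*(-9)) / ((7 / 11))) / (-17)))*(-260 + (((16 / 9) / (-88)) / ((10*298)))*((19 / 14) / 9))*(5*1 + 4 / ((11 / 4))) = -2187277551049875 / 6345399146944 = -344.70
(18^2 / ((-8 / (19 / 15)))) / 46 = -513 / 460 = -1.12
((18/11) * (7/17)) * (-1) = -126/187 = -0.67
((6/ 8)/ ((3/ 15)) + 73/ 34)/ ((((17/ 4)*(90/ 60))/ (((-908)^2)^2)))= 545152191611392/ 867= 628779921120.41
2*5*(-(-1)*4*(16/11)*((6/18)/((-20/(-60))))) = 640/11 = 58.18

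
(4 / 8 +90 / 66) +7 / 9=523 / 198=2.64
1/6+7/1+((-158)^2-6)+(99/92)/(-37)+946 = 264604537/10212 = 25911.14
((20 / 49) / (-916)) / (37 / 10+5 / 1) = -50 / 976227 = -0.00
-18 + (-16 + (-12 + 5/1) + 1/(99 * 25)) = -101474/2475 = -41.00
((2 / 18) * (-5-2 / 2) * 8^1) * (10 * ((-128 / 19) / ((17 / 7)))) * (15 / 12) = 179200 / 969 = 184.93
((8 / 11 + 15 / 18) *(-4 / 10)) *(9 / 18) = -103 / 330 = -0.31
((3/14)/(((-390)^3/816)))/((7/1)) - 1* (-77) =3108480358/40369875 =77.00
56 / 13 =4.31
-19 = -19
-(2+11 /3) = -5.67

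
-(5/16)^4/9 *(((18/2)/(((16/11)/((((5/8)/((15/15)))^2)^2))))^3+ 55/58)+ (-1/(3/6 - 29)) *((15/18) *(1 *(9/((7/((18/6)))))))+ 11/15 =2702942619064651564634921/3201709135153398326231040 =0.84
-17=-17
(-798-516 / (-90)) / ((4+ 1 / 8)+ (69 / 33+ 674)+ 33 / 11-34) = -1.22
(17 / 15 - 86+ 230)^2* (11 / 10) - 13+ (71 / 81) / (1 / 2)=468965821 / 20250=23158.81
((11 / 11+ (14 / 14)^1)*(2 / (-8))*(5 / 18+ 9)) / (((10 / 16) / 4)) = -1336 / 45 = -29.69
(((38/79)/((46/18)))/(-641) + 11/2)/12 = 12810983/27952728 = 0.46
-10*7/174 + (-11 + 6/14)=-6683/609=-10.97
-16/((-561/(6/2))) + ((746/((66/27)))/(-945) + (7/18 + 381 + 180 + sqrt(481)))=sqrt(481) + 66109259/117810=583.08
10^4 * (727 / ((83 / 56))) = 407120000 / 83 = 4905060.24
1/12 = 0.08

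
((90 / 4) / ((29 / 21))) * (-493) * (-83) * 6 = 4000185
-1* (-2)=2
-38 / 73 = -0.52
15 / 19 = 0.79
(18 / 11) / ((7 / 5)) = 90 / 77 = 1.17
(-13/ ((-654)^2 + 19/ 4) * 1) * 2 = -0.00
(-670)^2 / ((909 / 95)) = 42645500 / 909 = 46914.74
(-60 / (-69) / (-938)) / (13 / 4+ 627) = -0.00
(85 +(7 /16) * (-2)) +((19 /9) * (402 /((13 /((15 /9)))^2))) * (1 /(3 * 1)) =9721897 /109512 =88.77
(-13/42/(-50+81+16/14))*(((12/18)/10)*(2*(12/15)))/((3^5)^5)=-52/42893985853051875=-0.00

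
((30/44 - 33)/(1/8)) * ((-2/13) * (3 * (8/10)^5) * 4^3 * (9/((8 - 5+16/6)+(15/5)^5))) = 90.57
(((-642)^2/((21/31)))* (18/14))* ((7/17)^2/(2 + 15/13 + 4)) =5358132/289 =18540.25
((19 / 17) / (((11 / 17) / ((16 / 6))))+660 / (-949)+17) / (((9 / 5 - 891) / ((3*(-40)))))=65485700 / 23205897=2.82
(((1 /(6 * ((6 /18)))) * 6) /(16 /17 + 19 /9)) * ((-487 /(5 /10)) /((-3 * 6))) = 24837 /467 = 53.18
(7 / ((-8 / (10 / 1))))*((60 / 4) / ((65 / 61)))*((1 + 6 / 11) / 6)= -36295 / 1144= -31.73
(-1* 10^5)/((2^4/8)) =-50000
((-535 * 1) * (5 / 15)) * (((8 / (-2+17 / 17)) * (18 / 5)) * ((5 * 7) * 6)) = 1078560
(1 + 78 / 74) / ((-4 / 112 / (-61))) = 129808 / 37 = 3508.32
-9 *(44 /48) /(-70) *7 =33 /40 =0.82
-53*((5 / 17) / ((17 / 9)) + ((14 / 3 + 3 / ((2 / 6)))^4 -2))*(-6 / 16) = 10819973267 / 15606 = 693321.37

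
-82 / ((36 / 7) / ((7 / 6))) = -2009 / 108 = -18.60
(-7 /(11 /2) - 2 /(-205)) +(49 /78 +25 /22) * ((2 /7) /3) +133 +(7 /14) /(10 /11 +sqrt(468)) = 363 * sqrt(13) /56528 +13770585183829 /104398454160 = 131.93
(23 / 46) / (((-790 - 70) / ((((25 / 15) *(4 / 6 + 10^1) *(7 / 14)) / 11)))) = -2 / 4257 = -0.00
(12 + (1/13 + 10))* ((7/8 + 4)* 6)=2583/4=645.75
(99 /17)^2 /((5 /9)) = 88209 /1445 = 61.04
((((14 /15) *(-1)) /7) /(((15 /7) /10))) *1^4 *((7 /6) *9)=-98 /15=-6.53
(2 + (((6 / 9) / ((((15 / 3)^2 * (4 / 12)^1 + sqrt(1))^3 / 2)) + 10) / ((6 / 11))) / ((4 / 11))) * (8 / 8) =52.42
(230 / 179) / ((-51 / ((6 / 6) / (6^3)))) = -115 / 985932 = -0.00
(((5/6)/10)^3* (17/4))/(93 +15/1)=0.00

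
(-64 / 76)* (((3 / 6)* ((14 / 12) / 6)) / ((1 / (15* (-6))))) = 140 / 19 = 7.37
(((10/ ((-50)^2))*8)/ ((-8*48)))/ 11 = -1/ 132000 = -0.00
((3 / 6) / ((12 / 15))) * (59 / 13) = 295 / 104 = 2.84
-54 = -54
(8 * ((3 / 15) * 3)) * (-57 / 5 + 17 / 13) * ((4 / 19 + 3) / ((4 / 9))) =-2160864 / 6175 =-349.94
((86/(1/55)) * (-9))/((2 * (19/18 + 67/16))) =-613008/151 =-4059.66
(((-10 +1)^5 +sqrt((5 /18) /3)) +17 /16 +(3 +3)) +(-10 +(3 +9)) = -944639 /16 +sqrt(30) /18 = -59039.63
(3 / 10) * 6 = 9 / 5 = 1.80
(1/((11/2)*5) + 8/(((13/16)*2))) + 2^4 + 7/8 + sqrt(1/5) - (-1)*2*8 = sqrt(5)/5 + 216413/5720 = 38.28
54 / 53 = 1.02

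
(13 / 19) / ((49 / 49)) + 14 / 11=409 / 209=1.96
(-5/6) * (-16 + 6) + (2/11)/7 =1931/231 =8.36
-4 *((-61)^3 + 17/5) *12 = 54474624/5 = 10894924.80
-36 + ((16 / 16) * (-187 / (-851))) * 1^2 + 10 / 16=-239337 / 6808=-35.16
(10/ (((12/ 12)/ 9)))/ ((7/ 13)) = 1170/ 7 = 167.14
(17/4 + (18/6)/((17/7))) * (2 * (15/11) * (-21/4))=-78.54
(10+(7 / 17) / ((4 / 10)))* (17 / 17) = 375 / 34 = 11.03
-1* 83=-83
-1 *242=-242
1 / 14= 0.07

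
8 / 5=1.60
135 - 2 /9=1213 /9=134.78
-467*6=-2802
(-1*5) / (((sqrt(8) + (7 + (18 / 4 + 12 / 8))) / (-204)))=13260 / 161 - 2040*sqrt(2) / 161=64.44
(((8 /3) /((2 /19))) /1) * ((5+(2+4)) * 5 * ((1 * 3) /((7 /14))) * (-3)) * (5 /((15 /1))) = -8360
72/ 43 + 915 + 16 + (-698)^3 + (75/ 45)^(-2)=-365572518388/ 1075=-340067458.97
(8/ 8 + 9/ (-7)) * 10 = -20/ 7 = -2.86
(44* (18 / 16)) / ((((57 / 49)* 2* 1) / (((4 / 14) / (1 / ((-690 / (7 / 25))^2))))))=4909781250 / 133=36915648.50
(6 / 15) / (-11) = -2 / 55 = -0.04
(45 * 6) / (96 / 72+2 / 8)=3240 / 19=170.53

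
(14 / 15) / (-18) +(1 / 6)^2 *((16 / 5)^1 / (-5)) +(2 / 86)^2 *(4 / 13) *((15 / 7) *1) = -7867673 / 113574825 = -0.07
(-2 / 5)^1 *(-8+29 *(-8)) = 96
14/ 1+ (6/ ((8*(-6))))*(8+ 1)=103/ 8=12.88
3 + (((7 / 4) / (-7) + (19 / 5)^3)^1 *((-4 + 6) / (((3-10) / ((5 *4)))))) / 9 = -49897 / 1575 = -31.68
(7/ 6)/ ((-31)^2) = 7/ 5766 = 0.00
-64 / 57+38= 2102 / 57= 36.88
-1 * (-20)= 20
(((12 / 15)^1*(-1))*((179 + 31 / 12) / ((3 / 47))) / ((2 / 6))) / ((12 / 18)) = -10241.30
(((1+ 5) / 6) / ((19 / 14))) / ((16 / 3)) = 21 / 152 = 0.14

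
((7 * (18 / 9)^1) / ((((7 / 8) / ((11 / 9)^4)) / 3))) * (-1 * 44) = -10307264 / 2187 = -4712.97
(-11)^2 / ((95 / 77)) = 9317 / 95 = 98.07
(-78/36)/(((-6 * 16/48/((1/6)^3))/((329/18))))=4277/46656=0.09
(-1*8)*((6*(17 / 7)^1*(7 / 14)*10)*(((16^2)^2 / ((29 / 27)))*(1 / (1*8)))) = -902430720 / 203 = -4445471.53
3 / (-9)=-1 / 3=-0.33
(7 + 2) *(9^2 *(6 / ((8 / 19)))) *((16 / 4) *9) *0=0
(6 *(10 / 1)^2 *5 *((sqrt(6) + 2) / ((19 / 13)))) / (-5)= -7800 *sqrt(6) / 19 -15600 / 19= -1826.63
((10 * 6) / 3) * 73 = 1460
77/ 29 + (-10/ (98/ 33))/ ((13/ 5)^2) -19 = -16.84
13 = 13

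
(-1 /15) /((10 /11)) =-11 /150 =-0.07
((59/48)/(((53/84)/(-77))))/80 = -31801/16960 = -1.88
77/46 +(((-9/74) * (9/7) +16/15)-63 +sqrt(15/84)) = -5398453/89355 +sqrt(35)/14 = -59.99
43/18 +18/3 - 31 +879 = 15415/18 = 856.39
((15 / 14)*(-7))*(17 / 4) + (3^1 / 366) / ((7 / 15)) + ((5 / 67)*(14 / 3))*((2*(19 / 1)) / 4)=-19602185 / 686616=-28.55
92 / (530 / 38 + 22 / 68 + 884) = 59432 / 580283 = 0.10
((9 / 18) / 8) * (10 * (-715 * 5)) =-17875 / 8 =-2234.38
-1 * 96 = -96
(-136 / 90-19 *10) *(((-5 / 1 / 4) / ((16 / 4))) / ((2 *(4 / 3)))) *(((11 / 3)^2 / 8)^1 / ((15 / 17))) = 8863613 / 207360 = 42.75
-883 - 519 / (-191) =-168134 / 191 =-880.28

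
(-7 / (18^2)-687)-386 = -347659 / 324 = -1073.02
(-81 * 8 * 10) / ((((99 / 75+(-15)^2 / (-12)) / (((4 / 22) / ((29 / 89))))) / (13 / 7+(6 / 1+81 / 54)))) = 2518344000 / 1297373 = 1941.11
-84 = -84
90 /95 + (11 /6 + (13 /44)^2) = 316489 /110352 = 2.87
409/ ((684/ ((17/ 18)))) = 6953/ 12312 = 0.56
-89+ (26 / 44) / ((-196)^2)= -75218515 / 845152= -89.00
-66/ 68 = -33/ 34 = -0.97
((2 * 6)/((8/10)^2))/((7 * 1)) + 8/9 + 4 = 1907/252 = 7.57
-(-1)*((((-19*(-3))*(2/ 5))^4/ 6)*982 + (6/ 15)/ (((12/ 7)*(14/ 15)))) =110570592433/ 2500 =44228236.97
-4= -4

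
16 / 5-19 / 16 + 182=14721 / 80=184.01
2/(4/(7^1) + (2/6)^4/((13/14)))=7371/2155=3.42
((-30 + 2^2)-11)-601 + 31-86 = -693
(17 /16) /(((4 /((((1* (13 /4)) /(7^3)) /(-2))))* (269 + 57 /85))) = -0.00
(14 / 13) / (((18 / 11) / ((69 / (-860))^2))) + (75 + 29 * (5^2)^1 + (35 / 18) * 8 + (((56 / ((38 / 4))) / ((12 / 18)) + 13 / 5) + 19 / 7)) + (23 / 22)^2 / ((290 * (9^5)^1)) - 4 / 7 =219693986115388793479 / 264964573337864400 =829.14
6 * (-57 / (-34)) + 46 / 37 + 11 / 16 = 120663 / 10064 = 11.99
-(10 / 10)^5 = -1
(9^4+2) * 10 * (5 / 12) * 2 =164075 / 3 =54691.67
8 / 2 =4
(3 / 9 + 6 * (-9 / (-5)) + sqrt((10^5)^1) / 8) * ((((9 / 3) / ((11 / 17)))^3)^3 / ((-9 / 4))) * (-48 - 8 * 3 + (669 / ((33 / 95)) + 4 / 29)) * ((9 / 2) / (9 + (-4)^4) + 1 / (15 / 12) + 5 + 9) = -6022906271352255773852235 * sqrt(10) / 39865821611737 - 134110046308776895231109766 / 996645540293425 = -612316586405.17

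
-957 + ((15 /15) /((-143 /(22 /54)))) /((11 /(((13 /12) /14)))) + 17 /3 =-47467729 /49896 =-951.33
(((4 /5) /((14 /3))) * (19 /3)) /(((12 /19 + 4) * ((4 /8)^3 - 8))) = -722 /24255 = -0.03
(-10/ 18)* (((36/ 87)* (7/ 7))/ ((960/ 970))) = -0.23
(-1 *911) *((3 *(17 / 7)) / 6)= -15487 / 14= -1106.21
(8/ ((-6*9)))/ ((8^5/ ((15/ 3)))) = -5/ 221184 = -0.00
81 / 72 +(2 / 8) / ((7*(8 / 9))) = 261 / 224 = 1.17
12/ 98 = 6/ 49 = 0.12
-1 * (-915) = 915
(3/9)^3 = 1/27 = 0.04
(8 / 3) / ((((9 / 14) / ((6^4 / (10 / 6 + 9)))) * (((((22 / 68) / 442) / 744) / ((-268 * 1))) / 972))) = -1467931254386688 / 11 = -133448295853335.27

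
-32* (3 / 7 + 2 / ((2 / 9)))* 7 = -2112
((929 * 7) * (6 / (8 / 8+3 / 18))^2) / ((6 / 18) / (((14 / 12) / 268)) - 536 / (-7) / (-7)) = 175581 / 67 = 2620.61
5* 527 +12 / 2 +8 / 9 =23777 / 9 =2641.89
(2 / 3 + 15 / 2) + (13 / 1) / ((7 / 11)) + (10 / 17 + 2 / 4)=10597 / 357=29.68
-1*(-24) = 24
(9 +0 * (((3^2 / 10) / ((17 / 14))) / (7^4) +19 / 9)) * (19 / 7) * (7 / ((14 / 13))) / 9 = 247 / 14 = 17.64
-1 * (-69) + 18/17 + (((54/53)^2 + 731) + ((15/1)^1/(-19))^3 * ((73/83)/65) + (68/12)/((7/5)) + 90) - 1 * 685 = 1566997674824149/7421679621993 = 211.14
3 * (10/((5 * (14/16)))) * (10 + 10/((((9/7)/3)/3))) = 3840/7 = 548.57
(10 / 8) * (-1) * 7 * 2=-35 / 2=-17.50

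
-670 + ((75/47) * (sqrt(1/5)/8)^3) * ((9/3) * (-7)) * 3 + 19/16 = -10701/16- 189 * sqrt(5)/24064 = -668.83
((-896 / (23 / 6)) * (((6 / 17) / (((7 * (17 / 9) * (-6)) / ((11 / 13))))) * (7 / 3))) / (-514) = -88704 / 22207627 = -0.00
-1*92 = -92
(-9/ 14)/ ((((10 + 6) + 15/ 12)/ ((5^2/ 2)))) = -75/ 161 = -0.47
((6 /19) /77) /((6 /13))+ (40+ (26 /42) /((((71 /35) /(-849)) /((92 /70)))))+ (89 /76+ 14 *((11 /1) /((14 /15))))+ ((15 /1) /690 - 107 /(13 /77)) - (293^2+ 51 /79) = -850095494828519 /9814336532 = -86617.72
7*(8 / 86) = 28 / 43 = 0.65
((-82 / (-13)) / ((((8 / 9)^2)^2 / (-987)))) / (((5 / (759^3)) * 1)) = -116090417972224773 / 133120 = -872073452315.39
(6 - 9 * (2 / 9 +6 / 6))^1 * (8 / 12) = -3.33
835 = 835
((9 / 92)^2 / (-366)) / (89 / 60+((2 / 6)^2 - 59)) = 1215 / 2667484616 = 0.00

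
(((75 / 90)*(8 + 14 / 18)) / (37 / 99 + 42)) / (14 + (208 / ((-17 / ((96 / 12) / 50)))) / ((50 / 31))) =9233125 / 683889036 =0.01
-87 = -87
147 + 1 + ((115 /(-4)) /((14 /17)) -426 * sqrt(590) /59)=6333 /56 -426 * sqrt(590) /59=-62.29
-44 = -44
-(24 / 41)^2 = -576 / 1681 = -0.34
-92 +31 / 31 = -91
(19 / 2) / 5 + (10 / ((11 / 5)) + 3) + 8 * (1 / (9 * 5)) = 9527 / 990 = 9.62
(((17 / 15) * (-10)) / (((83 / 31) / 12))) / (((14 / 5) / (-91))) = 137020 / 83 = 1650.84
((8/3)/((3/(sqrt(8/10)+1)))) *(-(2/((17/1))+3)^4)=-159.09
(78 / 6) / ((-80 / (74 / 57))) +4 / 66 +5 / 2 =19643 / 8360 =2.35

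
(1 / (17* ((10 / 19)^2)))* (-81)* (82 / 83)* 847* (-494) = 250816695129 / 35275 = 7110324.45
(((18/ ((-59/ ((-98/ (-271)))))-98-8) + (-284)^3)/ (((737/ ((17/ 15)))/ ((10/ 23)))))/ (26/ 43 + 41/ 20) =-3569722429422320/ 618760437537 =-5769.15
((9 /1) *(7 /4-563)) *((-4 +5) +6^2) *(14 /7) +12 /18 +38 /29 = -65039551 /174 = -373790.52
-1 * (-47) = 47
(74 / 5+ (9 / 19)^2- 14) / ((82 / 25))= 9245 / 29602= 0.31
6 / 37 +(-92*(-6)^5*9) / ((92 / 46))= 119112774 / 37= 3219264.16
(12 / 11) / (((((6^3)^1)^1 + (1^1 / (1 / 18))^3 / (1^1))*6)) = 1 / 33264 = 0.00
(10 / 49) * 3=30 / 49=0.61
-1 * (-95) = 95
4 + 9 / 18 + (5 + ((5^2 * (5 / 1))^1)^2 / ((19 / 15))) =469111 / 38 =12345.03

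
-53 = -53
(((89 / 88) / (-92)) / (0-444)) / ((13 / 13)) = 89 / 3594624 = 0.00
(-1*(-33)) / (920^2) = 33 / 846400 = 0.00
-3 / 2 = -1.50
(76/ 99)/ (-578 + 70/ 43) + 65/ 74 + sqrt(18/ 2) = 87993245/ 22695948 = 3.88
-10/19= -0.53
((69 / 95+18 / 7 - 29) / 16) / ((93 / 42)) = -4273 / 5890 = -0.73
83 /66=1.26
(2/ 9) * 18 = 4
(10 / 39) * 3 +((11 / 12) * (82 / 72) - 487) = -2724809 / 5616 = -485.19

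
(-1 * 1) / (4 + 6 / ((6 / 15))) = -1 / 19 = -0.05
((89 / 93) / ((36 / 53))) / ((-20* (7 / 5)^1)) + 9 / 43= 640865 / 4030992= 0.16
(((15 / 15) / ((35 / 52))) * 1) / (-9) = -52 / 315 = -0.17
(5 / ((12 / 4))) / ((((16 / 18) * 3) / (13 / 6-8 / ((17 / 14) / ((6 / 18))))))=-5 / 272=-0.02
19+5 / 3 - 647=-1879 / 3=-626.33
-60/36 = -5/3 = -1.67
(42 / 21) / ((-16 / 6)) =-3 / 4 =-0.75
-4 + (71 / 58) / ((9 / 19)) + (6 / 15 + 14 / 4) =3242 / 1305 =2.48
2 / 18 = 1 / 9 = 0.11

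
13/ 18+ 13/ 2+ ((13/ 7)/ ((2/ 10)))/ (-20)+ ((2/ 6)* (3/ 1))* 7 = 3467/ 252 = 13.76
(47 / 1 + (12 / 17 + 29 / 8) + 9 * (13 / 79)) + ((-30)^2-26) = 9957667 / 10744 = 926.81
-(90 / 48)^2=-225 / 64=-3.52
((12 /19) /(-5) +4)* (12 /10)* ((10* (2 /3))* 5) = 2944 /19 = 154.95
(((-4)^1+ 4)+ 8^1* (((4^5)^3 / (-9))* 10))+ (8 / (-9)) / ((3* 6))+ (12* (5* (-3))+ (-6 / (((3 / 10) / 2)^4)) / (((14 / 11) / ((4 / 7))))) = -37881633385336 / 3969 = -9544377270.18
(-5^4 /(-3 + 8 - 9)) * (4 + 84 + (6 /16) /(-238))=104718125 /7616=13749.75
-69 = -69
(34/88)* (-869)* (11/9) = -14773/36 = -410.36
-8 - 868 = -876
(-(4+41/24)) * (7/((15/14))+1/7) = -96037/2520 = -38.11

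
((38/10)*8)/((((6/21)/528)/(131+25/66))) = 36903776/5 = 7380755.20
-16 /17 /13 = -16 /221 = -0.07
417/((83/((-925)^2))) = 356795625/83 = 4298742.47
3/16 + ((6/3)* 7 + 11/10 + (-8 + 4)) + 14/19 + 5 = 25877/1520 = 17.02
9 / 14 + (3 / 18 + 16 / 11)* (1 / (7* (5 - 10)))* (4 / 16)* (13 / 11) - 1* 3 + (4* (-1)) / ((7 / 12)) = -937931 / 101640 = -9.23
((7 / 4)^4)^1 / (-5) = -2401 / 1280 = -1.88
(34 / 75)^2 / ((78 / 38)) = 21964 / 219375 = 0.10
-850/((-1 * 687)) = 850/687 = 1.24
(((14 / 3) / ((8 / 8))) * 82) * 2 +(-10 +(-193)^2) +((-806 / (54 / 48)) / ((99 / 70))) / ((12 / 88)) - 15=8328688 / 243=34274.44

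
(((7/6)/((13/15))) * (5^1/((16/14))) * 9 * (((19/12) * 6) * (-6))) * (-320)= 12568500/13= 966807.69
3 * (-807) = -2421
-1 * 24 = -24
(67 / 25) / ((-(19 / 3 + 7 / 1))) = -201 / 1000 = -0.20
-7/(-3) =7/3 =2.33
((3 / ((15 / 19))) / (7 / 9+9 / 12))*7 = 4788 / 275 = 17.41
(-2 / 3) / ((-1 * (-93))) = -2 / 279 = -0.01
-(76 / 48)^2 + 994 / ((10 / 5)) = 71207 / 144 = 494.49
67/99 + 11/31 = 3166/3069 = 1.03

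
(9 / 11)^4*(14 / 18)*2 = 0.70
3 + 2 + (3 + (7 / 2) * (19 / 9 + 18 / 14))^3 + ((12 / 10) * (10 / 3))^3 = 2456405 / 729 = 3369.55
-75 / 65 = -15 / 13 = -1.15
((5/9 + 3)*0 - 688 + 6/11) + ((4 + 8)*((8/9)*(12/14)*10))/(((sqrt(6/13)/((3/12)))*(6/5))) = -7562/11 + 200*sqrt(78)/63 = -659.42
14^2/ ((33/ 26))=5096/ 33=154.42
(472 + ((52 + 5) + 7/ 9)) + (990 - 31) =13399/ 9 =1488.78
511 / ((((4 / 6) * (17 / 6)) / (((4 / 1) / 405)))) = 2044 / 765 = 2.67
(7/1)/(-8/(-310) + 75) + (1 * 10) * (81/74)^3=31120470965/2356174948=13.21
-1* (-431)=431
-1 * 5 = -5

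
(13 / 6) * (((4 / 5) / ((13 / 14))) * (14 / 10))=196 / 75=2.61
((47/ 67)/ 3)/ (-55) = -47/ 11055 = -0.00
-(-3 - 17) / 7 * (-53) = -1060 / 7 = -151.43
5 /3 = 1.67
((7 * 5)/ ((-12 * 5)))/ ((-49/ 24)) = 2/ 7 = 0.29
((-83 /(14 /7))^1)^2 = 6889 /4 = 1722.25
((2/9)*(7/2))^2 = 49/81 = 0.60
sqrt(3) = 1.73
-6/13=-0.46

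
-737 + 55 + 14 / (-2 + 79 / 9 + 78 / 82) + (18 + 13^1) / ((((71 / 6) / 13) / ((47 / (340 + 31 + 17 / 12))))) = -305819137399 / 452468374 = -675.89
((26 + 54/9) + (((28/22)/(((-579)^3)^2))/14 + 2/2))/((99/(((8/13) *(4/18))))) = 218825530526817841984/4800485075932066408173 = 0.05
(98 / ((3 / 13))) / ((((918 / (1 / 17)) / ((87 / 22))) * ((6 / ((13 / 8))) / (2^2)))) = 240149 / 2059992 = 0.12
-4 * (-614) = 2456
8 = 8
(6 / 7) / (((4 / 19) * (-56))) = -57 / 784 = -0.07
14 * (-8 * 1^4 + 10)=28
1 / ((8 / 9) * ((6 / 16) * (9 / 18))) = 6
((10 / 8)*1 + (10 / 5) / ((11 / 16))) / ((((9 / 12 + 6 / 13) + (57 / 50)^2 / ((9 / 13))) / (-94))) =-69883125 / 552112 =-126.57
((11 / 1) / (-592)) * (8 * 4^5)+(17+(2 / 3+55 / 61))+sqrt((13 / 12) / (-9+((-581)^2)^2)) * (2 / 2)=-904930 / 6771+sqrt(6573890118) / 26295560472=-133.65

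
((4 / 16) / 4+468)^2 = 56085121 / 256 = 219082.50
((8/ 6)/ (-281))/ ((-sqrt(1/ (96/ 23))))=16 * sqrt(138)/ 19389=0.01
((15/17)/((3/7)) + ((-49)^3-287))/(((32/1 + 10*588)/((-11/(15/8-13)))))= -22053647/1118107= -19.72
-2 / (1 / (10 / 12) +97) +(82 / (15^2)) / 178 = -180119 / 9832275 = -0.02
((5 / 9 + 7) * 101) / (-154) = -3434 / 693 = -4.96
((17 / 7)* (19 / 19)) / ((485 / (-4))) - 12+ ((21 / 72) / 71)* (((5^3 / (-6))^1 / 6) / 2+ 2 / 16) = -12.03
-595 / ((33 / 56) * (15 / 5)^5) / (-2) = 16660 / 8019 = 2.08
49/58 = 0.84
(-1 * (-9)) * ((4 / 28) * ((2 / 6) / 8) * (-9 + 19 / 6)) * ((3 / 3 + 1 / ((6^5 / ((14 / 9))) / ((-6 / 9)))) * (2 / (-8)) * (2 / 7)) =262405 / 11757312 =0.02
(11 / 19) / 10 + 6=1151 / 190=6.06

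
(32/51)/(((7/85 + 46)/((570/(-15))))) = -6080/11751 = -0.52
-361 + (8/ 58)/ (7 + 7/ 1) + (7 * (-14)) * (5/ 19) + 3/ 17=-25349182/ 65569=-386.60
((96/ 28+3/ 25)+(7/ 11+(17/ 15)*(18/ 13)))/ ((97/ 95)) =5.64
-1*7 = -7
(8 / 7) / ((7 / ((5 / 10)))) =4 / 49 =0.08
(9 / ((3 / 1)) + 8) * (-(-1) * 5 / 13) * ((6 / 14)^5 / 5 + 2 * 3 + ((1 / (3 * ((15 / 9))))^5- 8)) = -1153625748 / 136556875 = -8.45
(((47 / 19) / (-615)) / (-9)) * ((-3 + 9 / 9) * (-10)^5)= 1880000 / 21033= 89.38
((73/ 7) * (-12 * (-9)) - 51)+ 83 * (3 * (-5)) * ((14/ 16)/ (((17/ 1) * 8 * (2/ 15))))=15463677/ 15232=1015.21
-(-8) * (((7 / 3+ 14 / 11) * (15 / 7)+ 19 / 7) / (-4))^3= -64964808 / 456533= -142.30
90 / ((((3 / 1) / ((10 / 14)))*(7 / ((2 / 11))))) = 300 / 539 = 0.56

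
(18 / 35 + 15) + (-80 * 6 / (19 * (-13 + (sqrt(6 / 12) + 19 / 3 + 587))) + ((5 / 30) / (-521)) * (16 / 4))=4320 * sqrt(2) / 115180907 + 97472714489173 / 6300971517435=15.47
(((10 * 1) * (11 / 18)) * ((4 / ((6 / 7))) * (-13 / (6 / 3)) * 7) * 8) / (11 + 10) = -40040 / 81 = -494.32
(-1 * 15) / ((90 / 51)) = -17 / 2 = -8.50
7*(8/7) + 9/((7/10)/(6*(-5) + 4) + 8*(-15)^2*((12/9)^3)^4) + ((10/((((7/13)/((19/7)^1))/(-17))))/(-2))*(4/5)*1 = 14995072673634856/42748326114193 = 350.78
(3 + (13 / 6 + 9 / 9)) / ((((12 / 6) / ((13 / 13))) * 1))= 37 / 12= 3.08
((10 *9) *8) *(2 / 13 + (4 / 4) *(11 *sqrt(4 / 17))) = 1440 / 13 + 15840 *sqrt(17) / 17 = 3952.53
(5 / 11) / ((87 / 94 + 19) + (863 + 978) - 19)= 470 / 1904551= 0.00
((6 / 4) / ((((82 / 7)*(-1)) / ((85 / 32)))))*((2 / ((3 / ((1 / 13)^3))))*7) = -0.00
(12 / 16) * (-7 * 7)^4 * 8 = 34588806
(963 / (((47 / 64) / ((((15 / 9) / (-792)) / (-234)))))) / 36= 535 / 1633203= 0.00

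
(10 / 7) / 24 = 5 / 84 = 0.06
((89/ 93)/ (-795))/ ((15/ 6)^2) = -356/ 1848375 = -0.00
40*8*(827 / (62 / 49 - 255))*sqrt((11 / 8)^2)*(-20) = 356602400 / 12433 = 28681.93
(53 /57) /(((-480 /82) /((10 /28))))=-2173 /38304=-0.06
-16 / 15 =-1.07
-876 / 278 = -438 / 139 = -3.15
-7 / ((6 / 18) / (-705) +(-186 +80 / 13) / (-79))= -15204735 / 4943843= -3.08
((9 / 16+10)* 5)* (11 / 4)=9295 / 64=145.23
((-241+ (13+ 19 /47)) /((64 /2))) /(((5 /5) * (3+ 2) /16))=-10697 /470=-22.76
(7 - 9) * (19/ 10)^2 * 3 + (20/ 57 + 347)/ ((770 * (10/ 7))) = -1338283/ 62700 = -21.34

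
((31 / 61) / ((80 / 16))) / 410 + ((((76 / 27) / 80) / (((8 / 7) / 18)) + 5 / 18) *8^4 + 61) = 3903786169 / 1125450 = 3468.64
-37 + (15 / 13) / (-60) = -1925 / 52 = -37.02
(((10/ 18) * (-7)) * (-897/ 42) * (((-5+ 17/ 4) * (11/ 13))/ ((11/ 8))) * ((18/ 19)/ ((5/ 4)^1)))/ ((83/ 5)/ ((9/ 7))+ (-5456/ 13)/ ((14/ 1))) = 2260440/ 1327891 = 1.70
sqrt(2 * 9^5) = 343.65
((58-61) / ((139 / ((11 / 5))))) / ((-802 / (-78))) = -1287 / 278695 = -0.00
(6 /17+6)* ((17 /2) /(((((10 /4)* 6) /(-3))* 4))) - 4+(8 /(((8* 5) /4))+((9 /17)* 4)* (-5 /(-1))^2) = 7997 /170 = 47.04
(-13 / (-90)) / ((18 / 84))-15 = -1934 / 135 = -14.33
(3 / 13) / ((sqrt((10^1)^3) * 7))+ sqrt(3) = 3 * sqrt(10) / 9100+ sqrt(3) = 1.73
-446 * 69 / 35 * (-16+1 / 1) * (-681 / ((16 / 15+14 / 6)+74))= -34928490 / 301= -116041.50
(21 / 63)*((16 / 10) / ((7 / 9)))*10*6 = 288 / 7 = 41.14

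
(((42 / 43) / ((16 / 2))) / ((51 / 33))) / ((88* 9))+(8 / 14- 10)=-4631567 / 491232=-9.43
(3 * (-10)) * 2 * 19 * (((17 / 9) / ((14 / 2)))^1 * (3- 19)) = 103360 / 21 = 4921.90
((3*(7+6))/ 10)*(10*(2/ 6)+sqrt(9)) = 247/ 10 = 24.70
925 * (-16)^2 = 236800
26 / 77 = 0.34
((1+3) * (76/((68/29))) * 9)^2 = 393466896/289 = 1361477.15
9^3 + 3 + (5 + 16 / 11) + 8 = 8211 / 11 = 746.45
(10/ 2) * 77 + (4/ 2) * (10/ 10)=387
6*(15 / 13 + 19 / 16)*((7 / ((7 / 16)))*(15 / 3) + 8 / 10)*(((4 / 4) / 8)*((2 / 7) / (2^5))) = 147561 / 116480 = 1.27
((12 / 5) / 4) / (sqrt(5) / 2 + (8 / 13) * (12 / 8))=-1872 / 1345 + 1014 * sqrt(5) / 1345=0.29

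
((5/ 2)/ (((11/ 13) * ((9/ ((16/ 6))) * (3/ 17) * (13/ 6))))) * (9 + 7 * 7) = 39440/ 297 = 132.79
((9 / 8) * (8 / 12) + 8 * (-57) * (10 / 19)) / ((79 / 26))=-12441 / 158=-78.74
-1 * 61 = -61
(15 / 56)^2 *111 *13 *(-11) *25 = -89285625 / 3136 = -28471.18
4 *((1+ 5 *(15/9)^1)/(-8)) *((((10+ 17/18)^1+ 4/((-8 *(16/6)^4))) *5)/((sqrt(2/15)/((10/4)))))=-141082025 *sqrt(30)/442368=-1746.82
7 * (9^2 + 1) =574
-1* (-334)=334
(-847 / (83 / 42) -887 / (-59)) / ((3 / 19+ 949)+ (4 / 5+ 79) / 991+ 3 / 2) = -381333381050 / 876634187689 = -0.43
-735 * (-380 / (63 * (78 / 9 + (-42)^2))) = 6650 / 2659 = 2.50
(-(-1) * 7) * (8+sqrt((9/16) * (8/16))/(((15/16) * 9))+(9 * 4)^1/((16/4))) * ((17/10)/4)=119 * sqrt(2)/900+2023/40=50.76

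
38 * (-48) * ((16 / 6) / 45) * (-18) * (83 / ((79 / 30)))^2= 12062914560 / 6241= 1932849.63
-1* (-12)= 12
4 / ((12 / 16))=16 / 3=5.33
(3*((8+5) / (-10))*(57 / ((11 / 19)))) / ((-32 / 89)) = 3759093 / 3520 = 1067.92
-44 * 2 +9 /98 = -8615 /98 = -87.91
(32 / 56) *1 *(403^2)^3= 17135243019935716 / 7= 2447891859990816.57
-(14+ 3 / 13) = -185 / 13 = -14.23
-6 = -6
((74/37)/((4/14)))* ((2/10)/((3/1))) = 7/15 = 0.47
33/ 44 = 3/ 4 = 0.75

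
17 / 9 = 1.89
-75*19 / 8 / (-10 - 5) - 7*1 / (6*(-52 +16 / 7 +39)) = 21571 / 1800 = 11.98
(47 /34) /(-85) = -47 /2890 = -0.02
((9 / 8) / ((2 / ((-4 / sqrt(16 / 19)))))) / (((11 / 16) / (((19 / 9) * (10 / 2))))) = -95 * sqrt(19) / 11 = -37.65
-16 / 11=-1.45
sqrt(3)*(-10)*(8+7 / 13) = -1110*sqrt(3) / 13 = -147.89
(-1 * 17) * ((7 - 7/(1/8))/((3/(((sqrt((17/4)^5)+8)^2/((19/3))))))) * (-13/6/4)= -5361773599/155648 - 3129581 * sqrt(17)/912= -48596.75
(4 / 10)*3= 6 / 5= 1.20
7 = 7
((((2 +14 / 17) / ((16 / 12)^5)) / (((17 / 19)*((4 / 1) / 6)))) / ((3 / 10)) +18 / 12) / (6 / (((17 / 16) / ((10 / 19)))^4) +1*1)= 521892990033 / 135466973632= 3.85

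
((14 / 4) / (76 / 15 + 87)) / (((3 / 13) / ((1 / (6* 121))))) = 455 / 2005212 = 0.00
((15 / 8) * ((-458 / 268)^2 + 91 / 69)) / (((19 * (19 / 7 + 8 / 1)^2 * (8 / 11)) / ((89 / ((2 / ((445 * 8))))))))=896992123643 / 1129935168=793.84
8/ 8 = 1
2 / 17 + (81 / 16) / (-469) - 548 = -69893633 / 127568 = -547.89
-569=-569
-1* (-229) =229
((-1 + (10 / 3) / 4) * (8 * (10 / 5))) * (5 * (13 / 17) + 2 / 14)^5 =-187413115437056 / 71590609797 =-2617.84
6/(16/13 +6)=39/47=0.83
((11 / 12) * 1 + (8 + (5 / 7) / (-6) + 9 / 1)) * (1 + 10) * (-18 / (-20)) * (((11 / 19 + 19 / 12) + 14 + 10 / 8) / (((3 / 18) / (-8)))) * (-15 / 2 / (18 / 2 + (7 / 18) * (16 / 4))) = 528821865 / 5054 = 104634.32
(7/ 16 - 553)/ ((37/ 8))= -8841/ 74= -119.47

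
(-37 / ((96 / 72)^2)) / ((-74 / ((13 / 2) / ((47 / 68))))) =1989 / 752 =2.64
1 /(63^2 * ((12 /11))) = 11 /47628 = 0.00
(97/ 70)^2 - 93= -446291/ 4900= -91.08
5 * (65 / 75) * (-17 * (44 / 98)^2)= -106964 / 7203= -14.85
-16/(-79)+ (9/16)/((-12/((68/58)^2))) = 146803/1063024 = 0.14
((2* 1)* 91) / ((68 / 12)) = 546 / 17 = 32.12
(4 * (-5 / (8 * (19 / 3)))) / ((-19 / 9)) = 135 / 722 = 0.19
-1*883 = -883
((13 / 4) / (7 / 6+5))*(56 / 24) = 91 / 74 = 1.23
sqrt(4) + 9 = 11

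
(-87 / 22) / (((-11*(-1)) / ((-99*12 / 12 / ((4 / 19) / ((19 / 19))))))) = 14877 / 88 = 169.06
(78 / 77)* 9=702 / 77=9.12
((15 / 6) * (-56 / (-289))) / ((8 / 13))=455 / 578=0.79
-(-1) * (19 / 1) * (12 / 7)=228 / 7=32.57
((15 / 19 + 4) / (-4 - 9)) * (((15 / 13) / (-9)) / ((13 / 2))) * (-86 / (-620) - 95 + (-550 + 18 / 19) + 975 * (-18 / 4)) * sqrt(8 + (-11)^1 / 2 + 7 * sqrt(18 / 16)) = -103722598 * sqrt(10 + 21 * sqrt(2)) / 5673837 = -115.18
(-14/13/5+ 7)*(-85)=-7497/13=-576.69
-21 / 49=-3 / 7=-0.43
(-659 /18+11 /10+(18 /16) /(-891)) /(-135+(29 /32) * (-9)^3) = 562516 /12603195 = 0.04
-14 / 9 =-1.56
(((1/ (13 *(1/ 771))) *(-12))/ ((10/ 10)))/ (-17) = 9252/ 221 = 41.86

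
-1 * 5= -5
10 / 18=5 / 9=0.56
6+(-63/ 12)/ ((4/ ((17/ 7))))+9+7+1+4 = 381/ 16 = 23.81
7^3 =343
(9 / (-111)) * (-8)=0.65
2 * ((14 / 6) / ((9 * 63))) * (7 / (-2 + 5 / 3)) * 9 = -14 / 9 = -1.56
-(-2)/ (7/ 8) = 16/ 7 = 2.29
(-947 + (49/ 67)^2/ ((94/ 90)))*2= -399385712/ 210983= -1892.98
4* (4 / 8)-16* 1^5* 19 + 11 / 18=-5425 / 18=-301.39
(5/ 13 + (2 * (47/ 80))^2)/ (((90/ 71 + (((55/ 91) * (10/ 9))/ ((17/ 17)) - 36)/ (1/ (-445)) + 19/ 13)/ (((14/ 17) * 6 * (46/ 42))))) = 3777408243/ 6217433303600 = 0.00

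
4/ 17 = 0.24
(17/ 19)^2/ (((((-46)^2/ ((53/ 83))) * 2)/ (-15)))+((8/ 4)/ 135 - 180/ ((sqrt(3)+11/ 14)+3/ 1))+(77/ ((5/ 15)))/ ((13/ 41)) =35280 * sqrt(3)/ 2221+330372373376065571/ 494261329072680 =695.93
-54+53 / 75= -3997 / 75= -53.29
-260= -260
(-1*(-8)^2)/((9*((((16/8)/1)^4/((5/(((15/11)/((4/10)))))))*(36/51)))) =-374/405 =-0.92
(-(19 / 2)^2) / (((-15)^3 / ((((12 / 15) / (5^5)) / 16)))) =361 / 843750000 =0.00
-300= -300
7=7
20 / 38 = 10 / 19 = 0.53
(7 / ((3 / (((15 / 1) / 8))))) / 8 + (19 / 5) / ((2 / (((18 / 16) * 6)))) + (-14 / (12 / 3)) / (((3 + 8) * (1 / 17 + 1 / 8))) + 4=275281 / 17600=15.64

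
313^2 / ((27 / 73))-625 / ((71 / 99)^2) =35886514342 / 136107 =263663.99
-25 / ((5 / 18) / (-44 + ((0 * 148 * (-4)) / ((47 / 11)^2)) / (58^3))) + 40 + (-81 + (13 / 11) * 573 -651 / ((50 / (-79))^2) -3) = 81620699 / 27500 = 2968.03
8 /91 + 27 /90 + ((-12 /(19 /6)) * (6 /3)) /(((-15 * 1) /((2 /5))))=0.59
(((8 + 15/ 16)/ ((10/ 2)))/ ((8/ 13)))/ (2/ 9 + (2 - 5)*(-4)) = 1521/ 6400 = 0.24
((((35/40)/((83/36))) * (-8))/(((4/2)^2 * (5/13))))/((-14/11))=1287/830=1.55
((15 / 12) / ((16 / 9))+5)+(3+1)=621 / 64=9.70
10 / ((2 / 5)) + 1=26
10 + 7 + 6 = 23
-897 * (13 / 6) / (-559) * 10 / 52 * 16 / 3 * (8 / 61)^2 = 29440 / 480009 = 0.06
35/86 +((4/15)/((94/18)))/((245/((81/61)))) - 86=-25852300483/302038450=-85.59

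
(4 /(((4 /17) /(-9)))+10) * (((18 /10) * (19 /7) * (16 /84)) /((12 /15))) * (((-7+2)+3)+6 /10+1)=16302 /245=66.54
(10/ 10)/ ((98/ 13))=13/ 98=0.13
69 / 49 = 1.41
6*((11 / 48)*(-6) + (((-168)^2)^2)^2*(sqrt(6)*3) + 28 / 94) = -1215 / 188 + 11422121062268141568*sqrt(6) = 27978368382853511068.68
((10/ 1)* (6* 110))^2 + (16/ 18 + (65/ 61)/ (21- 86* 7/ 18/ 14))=1602267514802/ 36783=43560000.95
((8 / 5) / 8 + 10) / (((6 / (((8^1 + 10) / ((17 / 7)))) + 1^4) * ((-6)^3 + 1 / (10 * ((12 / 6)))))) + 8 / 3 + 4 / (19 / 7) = 144694 / 35169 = 4.11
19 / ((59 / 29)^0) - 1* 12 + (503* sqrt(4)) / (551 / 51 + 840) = 355043 / 43391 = 8.18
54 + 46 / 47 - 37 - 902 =-41549 / 47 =-884.02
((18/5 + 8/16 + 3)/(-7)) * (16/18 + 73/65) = -2.04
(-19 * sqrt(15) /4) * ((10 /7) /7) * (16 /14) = -380 * sqrt(15) /343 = -4.29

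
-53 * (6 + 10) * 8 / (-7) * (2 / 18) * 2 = 13568 / 63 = 215.37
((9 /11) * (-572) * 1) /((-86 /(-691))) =-161694 /43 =-3760.33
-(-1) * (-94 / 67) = -94 / 67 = -1.40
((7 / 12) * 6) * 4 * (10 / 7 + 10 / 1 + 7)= 258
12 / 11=1.09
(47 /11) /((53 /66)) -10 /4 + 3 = 617 /106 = 5.82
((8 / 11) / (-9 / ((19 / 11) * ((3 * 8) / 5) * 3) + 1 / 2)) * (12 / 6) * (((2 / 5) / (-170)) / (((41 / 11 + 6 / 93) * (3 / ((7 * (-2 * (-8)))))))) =-1206272 / 4945725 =-0.24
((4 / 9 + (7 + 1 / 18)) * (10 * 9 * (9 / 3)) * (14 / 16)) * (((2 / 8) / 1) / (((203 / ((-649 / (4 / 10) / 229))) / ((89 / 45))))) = -12996225 / 425024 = -30.58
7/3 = 2.33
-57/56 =-1.02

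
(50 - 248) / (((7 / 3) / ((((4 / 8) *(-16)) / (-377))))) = -4752 / 2639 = -1.80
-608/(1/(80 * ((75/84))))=-304000/7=-43428.57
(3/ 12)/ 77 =1/ 308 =0.00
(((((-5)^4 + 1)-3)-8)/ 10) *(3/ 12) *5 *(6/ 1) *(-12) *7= -38745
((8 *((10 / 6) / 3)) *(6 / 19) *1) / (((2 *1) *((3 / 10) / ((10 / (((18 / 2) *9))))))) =0.29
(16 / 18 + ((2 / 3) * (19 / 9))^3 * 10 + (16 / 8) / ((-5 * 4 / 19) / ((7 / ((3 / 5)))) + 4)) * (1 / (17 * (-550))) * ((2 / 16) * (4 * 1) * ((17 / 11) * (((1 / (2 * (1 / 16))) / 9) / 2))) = -149833999 / 139326115500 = -0.00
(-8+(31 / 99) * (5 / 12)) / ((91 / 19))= -177631 / 108108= -1.64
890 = 890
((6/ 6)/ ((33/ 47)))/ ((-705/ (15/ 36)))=-1/ 1188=-0.00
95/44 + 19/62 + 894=1222779/1364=896.47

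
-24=-24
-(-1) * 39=39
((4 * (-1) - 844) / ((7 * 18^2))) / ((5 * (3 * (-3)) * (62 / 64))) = 6784 / 790965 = 0.01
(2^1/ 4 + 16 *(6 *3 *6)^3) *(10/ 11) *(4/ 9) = 806215700/ 99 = 8143592.93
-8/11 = -0.73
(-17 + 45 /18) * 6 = -87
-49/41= -1.20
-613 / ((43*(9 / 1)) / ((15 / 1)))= -3065 / 129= -23.76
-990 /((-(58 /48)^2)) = 570240 /841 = 678.05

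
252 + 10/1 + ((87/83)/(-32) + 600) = 2289385/2656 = 861.97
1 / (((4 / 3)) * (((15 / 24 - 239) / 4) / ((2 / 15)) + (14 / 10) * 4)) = -240 / 141233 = -0.00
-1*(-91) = 91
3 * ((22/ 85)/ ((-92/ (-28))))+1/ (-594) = 272473/ 1161270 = 0.23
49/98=1/2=0.50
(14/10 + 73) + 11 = 427/5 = 85.40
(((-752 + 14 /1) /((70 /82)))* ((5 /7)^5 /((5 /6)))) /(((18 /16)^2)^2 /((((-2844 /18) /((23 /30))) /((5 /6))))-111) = 19582009344000 /11269180408997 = 1.74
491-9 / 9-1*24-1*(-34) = 500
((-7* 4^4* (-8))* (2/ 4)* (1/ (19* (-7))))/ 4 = -256/ 19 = -13.47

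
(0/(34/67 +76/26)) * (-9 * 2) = 0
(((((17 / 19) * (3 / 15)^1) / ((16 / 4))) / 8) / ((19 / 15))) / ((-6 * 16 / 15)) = -255 / 369664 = -0.00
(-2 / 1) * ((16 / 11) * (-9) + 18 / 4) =189 / 11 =17.18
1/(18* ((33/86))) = 43/297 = 0.14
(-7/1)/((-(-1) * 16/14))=-49/8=-6.12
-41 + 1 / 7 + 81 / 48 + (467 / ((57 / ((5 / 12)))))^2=-22528673 / 818748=-27.52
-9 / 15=-3 / 5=-0.60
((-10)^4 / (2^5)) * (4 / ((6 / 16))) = 10000 / 3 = 3333.33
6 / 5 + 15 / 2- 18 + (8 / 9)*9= -13 / 10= -1.30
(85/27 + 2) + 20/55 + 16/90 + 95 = 149524/1485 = 100.69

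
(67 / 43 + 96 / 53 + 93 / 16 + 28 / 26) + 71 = 38519311 / 474032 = 81.26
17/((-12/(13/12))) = -221/144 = -1.53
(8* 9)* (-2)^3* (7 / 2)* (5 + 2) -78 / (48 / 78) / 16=-903675 / 64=-14119.92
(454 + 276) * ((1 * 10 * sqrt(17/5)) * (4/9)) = 5840 * sqrt(85)/9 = 5982.46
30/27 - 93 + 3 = -88.89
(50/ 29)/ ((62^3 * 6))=25/ 20734536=0.00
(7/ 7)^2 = 1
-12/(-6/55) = 110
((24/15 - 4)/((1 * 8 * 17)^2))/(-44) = 3/1017280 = 0.00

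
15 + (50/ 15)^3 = 1405/ 27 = 52.04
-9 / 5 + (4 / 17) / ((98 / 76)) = -6737 / 4165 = -1.62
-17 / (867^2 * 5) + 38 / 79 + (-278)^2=1349828719211 / 17465715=77284.48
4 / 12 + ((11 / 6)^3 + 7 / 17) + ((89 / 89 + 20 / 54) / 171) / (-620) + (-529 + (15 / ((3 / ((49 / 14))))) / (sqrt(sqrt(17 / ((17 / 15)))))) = -50813399383 / 97326360 + 7*15^(3 / 4) / 6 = -513.20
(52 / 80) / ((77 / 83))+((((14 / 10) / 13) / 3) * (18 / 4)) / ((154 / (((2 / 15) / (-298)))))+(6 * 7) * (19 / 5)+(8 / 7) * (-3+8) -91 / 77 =614617362 / 3728725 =164.83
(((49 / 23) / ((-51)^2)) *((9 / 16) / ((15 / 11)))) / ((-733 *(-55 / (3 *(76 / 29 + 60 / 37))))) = 27881 / 261396266150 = 0.00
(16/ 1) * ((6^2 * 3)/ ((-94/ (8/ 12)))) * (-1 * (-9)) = -5184/ 47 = -110.30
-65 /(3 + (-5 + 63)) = -65 /61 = -1.07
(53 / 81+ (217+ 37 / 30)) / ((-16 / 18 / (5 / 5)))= -177299 / 720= -246.25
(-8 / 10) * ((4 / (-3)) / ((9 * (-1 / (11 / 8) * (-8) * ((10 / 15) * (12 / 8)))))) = 11 / 540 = 0.02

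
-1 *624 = -624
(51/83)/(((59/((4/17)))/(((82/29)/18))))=164/426039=0.00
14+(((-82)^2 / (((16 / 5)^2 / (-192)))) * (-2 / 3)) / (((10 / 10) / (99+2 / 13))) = 108340632 / 13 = 8333894.77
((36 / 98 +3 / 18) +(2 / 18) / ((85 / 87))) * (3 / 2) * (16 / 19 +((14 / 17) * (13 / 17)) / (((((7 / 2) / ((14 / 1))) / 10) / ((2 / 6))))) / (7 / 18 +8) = 3695297856 / 3453372265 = 1.07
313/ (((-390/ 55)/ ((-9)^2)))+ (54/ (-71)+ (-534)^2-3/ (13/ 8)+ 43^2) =523206187/ 1846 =283426.97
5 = 5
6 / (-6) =-1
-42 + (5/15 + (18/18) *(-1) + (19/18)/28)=-21485/504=-42.63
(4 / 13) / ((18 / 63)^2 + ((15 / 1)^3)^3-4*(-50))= 196 / 24488420049327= 0.00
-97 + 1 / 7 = -678 / 7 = -96.86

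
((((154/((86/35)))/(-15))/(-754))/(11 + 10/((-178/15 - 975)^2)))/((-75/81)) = -1062993852459/1953765241221950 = -0.00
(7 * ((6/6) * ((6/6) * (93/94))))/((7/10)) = 465/47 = 9.89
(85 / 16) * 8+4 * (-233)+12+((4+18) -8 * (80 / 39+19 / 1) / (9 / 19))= -850145 / 702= -1211.03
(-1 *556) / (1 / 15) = -8340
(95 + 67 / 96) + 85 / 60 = 9323 / 96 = 97.11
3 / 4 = 0.75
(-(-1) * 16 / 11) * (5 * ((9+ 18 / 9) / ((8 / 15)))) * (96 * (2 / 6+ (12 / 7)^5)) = 3663854400 / 16807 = 217995.74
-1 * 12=-12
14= 14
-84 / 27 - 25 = -253 / 9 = -28.11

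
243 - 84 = 159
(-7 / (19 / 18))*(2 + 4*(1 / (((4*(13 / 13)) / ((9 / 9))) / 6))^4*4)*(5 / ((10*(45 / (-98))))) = 56938 / 95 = 599.35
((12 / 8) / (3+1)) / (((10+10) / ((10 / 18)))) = 0.01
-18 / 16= -9 / 8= -1.12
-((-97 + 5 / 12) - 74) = 170.58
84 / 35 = 12 / 5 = 2.40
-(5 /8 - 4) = 27 /8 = 3.38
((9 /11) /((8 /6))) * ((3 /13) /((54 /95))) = 285 /1144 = 0.25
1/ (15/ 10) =2/ 3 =0.67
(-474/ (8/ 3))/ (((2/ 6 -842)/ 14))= 2.96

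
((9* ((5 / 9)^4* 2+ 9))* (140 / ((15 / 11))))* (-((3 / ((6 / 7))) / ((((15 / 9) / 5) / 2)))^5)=-312141150244 / 9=-34682350027.11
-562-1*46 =-608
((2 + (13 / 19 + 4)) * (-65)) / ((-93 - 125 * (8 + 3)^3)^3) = 8255 / 87648782208649408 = 0.00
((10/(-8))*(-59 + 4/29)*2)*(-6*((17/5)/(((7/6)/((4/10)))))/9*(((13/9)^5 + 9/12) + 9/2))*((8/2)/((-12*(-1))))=-26360869273/59934735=-439.83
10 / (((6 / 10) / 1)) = 50 / 3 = 16.67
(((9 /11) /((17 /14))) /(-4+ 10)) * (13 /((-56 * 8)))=-39 /11968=-0.00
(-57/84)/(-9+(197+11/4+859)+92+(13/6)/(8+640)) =-18468/31073959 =-0.00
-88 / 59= -1.49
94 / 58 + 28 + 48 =2251 / 29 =77.62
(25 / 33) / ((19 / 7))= 175 / 627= 0.28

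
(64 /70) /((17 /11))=352 /595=0.59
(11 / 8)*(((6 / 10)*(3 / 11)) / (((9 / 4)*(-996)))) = -1 / 9960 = -0.00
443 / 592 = 0.75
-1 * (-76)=76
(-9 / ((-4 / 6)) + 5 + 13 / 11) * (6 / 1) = 1299 / 11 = 118.09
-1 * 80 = -80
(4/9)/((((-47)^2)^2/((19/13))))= 76/570922677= 0.00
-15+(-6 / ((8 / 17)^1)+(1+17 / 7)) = -681 / 28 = -24.32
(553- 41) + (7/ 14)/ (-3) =3071/ 6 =511.83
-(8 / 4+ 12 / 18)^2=-64 / 9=-7.11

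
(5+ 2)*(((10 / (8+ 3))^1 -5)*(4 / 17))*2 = -2520 / 187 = -13.48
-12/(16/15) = -45/4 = -11.25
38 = 38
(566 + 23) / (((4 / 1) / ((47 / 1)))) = 27683 / 4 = 6920.75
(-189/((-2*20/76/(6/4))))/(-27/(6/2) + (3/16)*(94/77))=-553014/9005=-61.41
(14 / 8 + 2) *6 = 45 / 2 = 22.50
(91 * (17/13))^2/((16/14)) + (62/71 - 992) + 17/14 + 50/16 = 11335663/994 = 11404.09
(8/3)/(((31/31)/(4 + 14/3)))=208/9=23.11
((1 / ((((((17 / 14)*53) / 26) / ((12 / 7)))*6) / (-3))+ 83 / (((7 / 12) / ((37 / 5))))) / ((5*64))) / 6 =2766061 / 5045600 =0.55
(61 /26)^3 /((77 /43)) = 9760183 /1353352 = 7.21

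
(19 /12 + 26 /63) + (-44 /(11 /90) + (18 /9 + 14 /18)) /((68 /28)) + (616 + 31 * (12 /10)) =10883599 /21420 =508.10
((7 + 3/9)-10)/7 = -8/21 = -0.38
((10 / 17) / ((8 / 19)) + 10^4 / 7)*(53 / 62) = 36075245 / 29512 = 1222.39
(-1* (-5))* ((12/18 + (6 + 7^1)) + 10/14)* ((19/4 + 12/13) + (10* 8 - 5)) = 3167225/546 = 5800.78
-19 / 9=-2.11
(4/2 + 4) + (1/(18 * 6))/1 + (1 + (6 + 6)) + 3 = 2377/108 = 22.01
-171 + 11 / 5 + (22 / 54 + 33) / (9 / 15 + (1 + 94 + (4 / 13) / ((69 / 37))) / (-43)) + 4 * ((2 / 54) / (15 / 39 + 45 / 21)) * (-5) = -8333817119 / 43907805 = -189.80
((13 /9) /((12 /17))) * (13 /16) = 2873 /1728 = 1.66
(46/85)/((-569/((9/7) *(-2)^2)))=-0.00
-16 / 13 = -1.23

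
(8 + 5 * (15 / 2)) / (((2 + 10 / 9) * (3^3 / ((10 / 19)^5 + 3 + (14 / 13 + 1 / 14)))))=1887654745 / 831969264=2.27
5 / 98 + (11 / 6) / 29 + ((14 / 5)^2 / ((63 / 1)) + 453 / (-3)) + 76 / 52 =-620553331 / 4156425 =-149.30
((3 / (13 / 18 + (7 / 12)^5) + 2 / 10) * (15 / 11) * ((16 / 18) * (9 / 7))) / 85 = 94295976 / 1286216855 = 0.07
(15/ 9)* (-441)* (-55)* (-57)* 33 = -76039425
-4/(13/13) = -4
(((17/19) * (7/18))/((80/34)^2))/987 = 4913/77155200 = 0.00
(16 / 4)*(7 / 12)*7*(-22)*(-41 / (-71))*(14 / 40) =-154693 / 2130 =-72.63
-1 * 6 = -6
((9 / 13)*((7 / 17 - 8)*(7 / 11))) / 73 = -0.05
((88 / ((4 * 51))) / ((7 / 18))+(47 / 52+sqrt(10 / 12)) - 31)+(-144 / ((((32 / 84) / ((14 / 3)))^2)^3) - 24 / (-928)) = -486607781.21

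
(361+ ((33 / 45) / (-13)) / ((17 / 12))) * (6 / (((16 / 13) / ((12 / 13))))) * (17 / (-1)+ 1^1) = -25989.13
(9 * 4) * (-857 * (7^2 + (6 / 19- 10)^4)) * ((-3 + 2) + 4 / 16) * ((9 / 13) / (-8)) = -240033114950715 / 13553384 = -17710198.05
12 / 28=3 / 7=0.43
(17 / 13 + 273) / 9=3566 / 117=30.48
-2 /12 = -0.17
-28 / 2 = -14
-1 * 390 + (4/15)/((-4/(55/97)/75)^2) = -13543665/37636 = -359.86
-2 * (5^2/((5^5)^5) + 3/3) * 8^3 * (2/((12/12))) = -24414062500000002048/11920928955078125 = -2048.00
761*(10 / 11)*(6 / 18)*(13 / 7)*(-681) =-22457110 / 77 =-291650.78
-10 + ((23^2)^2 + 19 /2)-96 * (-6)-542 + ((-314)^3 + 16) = -61358507 /2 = -30679253.50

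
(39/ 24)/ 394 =13/ 3152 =0.00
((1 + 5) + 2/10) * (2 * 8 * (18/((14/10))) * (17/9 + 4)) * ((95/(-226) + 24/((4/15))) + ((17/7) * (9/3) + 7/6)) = 12230754880/16611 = 736304.55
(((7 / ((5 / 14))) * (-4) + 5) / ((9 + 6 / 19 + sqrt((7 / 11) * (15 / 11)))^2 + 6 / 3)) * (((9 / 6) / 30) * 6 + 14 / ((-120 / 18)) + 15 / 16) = 1082926166322297 / 1476088877719600-40919213693259 * sqrt(105) / 2952177755439200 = 0.59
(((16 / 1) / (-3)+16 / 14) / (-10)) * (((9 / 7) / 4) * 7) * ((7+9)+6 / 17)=9174 / 595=15.42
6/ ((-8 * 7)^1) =-3/ 28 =-0.11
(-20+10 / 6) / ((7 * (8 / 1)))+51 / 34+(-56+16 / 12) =-8987 / 168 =-53.49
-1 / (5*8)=-1 / 40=-0.02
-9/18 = -1/2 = -0.50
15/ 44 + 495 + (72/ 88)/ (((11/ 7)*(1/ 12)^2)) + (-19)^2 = 450757/ 484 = 931.32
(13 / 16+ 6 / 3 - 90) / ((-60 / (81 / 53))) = 7533 / 3392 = 2.22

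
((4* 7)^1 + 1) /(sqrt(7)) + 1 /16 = 1 /16 + 29* sqrt(7) /7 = 11.02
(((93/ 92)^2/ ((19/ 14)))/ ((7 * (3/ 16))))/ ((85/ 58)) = 334428/ 854335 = 0.39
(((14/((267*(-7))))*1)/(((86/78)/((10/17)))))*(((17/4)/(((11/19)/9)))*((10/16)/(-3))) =18525/336776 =0.06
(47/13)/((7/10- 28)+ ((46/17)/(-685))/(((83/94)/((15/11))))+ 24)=-999397190/913902093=-1.09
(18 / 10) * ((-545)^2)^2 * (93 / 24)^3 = 4730898121144875 / 512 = 9240035392861.08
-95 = -95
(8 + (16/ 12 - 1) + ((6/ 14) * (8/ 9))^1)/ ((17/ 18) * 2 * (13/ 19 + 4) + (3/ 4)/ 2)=83448/ 88319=0.94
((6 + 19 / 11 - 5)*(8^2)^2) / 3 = 40960 / 11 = 3723.64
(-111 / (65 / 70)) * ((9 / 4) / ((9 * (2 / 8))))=-119.54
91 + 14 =105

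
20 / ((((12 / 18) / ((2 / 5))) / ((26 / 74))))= 156 / 37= 4.22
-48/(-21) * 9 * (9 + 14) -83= 390.14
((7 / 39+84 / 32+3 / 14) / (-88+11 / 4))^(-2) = 34665226596 / 43467649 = 797.49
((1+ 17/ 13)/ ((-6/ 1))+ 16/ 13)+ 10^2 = 1311/ 13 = 100.85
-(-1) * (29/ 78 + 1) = 107/ 78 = 1.37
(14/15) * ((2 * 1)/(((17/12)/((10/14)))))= 16/17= 0.94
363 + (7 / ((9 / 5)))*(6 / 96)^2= 836387 / 2304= 363.02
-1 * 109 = -109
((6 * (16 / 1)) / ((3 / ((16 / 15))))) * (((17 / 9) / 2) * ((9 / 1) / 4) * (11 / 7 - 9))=-56576 / 105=-538.82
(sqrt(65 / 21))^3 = 65 * sqrt(1365) / 441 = 5.45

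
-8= -8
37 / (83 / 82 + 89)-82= -602208 / 7381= -81.59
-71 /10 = -7.10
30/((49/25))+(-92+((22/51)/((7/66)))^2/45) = -76.33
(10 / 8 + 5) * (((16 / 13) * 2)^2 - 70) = -135075 / 338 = -399.63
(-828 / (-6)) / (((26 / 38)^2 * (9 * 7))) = 16606 / 3549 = 4.68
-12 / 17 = -0.71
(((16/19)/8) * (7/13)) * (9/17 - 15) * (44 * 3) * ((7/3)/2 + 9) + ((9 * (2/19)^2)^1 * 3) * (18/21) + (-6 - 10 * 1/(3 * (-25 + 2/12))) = -92057923982/83211583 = -1106.31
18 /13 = 1.38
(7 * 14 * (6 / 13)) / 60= 49 / 65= 0.75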